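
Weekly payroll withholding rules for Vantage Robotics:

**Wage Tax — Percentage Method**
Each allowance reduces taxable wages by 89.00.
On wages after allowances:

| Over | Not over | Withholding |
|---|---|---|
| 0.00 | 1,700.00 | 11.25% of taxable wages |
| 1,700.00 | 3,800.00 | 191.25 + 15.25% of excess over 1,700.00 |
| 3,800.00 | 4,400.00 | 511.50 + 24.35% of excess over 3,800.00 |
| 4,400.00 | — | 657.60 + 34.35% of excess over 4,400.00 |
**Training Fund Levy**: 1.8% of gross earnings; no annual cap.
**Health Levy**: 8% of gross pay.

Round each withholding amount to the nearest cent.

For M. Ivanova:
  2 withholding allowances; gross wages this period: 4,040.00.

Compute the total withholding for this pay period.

922.52

Wage Tax: taxable = 4,040.00 − 2×89.00 = 3,862.00
  511.50 + 24.35% × (3,862.00 − 3,800.00) = 511.50 + 24.35% × 62.00 = 526.60
Training Fund Levy: 1.8% × 4,040.00 = 72.72
Health Levy: 8% × 4,040.00 = 323.20
Total: 526.60 + 72.72 + 323.20 = 922.52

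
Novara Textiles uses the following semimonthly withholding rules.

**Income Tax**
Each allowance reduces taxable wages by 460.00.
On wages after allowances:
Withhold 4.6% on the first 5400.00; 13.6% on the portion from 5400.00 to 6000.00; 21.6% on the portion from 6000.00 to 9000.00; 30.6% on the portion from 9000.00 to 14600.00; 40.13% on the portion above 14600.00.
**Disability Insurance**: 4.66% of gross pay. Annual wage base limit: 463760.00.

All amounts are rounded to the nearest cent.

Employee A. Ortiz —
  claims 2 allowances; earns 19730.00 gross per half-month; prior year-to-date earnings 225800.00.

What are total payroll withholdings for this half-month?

Income Tax: taxable = 19730.00 − 2×460.00 = 18810.00
  2691.60 + 40.13% × (18810.00 − 14600.00) = 2691.60 + 40.13% × 4210.00 = 4381.07
Disability Insurance: 4.66% × 19730.00 = 919.42
Total: 4381.07 + 919.42 = 5300.49

5300.49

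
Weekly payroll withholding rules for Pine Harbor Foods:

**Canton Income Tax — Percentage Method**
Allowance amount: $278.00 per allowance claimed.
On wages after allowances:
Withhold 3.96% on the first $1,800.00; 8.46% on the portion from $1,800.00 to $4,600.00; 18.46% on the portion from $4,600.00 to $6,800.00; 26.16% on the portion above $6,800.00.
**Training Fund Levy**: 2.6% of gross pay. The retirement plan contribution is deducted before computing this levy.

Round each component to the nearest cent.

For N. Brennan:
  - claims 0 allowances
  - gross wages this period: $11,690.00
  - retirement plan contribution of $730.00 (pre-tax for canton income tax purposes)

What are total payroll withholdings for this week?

$2,087.50

Canton Income Tax: taxable = $11,690.00 − $730.00 = $10,960.00
  $714.28 + 26.16% × ($10,960.00 − $6,800.00) = $714.28 + 26.16% × $4,160.00 = $1,802.54
Training Fund Levy: 2.6% × $10,960.00 = $284.96
Total: $1,802.54 + $284.96 = $2,087.50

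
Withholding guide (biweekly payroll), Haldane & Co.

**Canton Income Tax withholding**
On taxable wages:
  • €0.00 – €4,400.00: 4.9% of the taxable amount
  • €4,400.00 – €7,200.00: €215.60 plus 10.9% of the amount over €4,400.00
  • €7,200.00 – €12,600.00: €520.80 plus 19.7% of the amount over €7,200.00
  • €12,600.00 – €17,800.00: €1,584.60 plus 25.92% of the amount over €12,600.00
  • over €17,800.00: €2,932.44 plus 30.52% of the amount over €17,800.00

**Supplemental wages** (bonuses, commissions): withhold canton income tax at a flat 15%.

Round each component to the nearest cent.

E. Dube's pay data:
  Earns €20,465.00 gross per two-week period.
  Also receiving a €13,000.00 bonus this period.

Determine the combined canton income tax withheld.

€5,695.80

Canton Income Tax: taxable = €20,465.00
  €2,932.44 + 30.52% × (€20,465.00 − €17,800.00) = €2,932.44 + 30.52% × €2,665.00 = €3,745.80
Supplemental (15% flat on bonus): 15% × €13,000.00 = €1,950.00
Total canton income tax: €3,745.80 + €1,950.00 = €5,695.80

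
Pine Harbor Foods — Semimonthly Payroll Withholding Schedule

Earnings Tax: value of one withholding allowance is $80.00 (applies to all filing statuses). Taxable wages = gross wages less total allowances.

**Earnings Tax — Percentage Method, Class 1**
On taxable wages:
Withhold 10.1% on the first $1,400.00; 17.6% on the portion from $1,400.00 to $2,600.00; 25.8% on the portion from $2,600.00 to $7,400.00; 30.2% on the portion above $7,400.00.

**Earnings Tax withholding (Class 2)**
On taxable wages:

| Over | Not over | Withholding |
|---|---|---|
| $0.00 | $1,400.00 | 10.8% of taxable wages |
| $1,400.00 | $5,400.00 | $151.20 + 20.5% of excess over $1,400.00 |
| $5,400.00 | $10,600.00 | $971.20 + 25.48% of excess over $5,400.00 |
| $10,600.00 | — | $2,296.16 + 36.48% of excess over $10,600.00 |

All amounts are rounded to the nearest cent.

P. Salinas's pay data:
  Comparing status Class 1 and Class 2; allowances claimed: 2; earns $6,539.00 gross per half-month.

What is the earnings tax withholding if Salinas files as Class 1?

Earnings Tax (Class 1): taxable = $6,539.00 − 2×$80.00 = $6,379.00
  $352.60 + 25.8% × ($6,379.00 − $2,600.00) = $352.60 + 25.8% × $3,779.00 = $1,327.58

$1,327.58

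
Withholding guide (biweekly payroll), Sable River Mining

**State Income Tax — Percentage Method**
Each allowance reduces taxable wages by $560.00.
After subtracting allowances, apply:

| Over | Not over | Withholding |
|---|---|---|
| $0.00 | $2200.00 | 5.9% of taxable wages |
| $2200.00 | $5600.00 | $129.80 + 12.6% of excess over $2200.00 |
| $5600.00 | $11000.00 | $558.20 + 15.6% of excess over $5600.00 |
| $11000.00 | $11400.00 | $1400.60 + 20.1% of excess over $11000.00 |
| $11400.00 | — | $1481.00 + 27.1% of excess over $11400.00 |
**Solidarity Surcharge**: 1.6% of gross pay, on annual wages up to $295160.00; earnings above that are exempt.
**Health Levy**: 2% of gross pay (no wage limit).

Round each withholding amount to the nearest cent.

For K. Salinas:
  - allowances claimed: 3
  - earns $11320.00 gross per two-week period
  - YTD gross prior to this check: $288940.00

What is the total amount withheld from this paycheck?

$1514.36

State Income Tax: taxable = $11320.00 − 3×$560.00 = $9640.00
  $558.20 + 15.6% × ($9640.00 − $5600.00) = $558.20 + 15.6% × $4040.00 = $1188.44
Solidarity Surcharge: cap $295160.00 − YTD $288940.00 = $6220.00 subject; 1.6% × $6220.00 = $99.52
Health Levy: 2% × $11320.00 = $226.40
Total: $1188.44 + $99.52 + $226.40 = $1514.36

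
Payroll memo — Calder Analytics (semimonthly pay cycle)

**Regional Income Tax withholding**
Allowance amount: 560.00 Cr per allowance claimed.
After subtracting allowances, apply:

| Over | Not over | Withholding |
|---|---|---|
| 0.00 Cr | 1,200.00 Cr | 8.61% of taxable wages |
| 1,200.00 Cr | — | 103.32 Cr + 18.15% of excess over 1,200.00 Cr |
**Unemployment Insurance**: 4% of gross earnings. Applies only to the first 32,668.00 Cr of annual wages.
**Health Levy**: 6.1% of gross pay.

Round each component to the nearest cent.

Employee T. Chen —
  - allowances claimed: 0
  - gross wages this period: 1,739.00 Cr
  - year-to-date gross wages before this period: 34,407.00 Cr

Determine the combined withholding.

Regional Income Tax: taxable = 1,739.00 Cr
  103.32 Cr + 18.15% × (1,739.00 Cr − 1,200.00 Cr) = 103.32 Cr + 18.15% × 539.00 Cr = 201.15 Cr
Unemployment Insurance: YTD 34,407.00 Cr ≥ cap 32,668.00 Cr → 0.00 Cr
Health Levy: 6.1% × 1,739.00 Cr = 106.08 Cr
Total: 201.15 Cr + 0.00 Cr + 106.08 Cr = 307.23 Cr

307.23 Cr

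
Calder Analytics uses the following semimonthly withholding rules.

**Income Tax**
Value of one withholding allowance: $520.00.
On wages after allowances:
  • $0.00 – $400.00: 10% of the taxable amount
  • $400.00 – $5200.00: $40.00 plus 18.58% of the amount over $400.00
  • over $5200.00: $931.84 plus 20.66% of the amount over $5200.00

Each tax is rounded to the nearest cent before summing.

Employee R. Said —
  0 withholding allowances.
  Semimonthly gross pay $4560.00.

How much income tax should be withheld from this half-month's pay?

$812.93

Income Tax: taxable = $4560.00
  $40.00 + 18.58% × ($4560.00 − $400.00) = $40.00 + 18.58% × $4160.00 = $812.93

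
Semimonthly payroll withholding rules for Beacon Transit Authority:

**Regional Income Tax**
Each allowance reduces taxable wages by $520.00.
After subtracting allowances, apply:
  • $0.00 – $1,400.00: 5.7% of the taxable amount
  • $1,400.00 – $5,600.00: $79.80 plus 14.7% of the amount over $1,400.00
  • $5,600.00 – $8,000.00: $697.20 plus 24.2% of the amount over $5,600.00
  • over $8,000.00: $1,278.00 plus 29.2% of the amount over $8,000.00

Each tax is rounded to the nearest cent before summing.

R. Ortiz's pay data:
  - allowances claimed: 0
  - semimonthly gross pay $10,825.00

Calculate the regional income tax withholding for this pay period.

Regional Income Tax: taxable = $10,825.00
  $1,278.00 + 29.2% × ($10,825.00 − $8,000.00) = $1,278.00 + 29.2% × $2,825.00 = $2,102.90

$2,102.90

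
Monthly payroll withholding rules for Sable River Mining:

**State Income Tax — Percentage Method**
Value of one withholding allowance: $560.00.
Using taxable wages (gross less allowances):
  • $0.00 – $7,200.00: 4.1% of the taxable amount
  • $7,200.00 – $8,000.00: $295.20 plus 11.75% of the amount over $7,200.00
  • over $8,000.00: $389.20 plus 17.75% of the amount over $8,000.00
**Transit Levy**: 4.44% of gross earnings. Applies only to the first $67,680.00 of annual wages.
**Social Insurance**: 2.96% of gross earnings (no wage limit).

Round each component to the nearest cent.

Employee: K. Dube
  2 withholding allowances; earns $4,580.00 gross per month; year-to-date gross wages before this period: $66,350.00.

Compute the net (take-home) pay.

$4,243.52

State Income Tax: taxable = $4,580.00 − 2×$560.00 = $3,460.00
  4.1% × $3,460.00 = $141.86
Transit Levy: cap $67,680.00 − YTD $66,350.00 = $1,330.00 subject; 4.44% × $1,330.00 = $59.05
Social Insurance: 2.96% × $4,580.00 = $135.57
Total withheld: $141.86 + $59.05 + $135.57 = $336.48
Net pay: $4,580.00 − $336.48 = $4,243.52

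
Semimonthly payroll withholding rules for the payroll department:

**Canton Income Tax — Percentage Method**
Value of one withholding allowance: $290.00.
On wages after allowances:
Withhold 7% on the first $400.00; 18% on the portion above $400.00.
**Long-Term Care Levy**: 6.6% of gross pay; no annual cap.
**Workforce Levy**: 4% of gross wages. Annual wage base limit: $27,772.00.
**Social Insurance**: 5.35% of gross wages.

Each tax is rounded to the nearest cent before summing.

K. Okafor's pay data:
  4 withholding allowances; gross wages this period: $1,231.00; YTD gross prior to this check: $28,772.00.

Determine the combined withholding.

$152.08

Canton Income Tax: taxable = $1,231.00 − 4×$290.00 = $71.00
  7% × $71.00 = $4.97
Long-Term Care Levy: 6.6% × $1,231.00 = $81.25
Workforce Levy: YTD $28,772.00 ≥ cap $27,772.00 → $0.00
Social Insurance: 5.35% × $1,231.00 = $65.86
Total: $4.97 + $81.25 + $0.00 + $65.86 = $152.08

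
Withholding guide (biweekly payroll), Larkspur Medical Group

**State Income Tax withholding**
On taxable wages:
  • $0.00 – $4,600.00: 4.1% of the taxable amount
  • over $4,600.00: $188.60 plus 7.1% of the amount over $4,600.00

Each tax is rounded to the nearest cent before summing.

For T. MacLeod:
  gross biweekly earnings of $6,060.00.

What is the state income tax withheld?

State Income Tax: taxable = $6,060.00
  $188.60 + 7.1% × ($6,060.00 − $4,600.00) = $188.60 + 7.1% × $1,460.00 = $292.26

$292.26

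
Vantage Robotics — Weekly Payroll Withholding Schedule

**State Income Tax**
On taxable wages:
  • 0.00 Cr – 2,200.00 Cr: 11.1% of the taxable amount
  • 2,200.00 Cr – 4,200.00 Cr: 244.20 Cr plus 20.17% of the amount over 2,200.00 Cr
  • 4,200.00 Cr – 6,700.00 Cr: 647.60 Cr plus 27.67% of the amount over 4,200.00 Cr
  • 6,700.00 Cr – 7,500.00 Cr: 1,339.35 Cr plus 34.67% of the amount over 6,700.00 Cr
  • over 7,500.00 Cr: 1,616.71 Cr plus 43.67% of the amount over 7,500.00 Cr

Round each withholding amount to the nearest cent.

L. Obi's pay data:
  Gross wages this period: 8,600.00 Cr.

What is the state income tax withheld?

2,097.08 Cr

State Income Tax: taxable = 8,600.00 Cr
  1,616.71 Cr + 43.67% × (8,600.00 Cr − 7,500.00 Cr) = 1,616.71 Cr + 43.67% × 1,100.00 Cr = 2,097.08 Cr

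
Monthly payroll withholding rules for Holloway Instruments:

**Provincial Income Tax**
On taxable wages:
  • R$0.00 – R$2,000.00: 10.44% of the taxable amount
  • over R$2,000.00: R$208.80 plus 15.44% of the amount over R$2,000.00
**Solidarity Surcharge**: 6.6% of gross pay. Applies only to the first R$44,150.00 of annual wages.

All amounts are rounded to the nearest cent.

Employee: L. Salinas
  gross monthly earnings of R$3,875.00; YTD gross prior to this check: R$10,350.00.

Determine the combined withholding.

R$754.05

Provincial Income Tax: taxable = R$3,875.00
  R$208.80 + 15.44% × (R$3,875.00 − R$2,000.00) = R$208.80 + 15.44% × R$1,875.00 = R$498.30
Solidarity Surcharge: 6.6% × R$3,875.00 = R$255.75
Total: R$498.30 + R$255.75 = R$754.05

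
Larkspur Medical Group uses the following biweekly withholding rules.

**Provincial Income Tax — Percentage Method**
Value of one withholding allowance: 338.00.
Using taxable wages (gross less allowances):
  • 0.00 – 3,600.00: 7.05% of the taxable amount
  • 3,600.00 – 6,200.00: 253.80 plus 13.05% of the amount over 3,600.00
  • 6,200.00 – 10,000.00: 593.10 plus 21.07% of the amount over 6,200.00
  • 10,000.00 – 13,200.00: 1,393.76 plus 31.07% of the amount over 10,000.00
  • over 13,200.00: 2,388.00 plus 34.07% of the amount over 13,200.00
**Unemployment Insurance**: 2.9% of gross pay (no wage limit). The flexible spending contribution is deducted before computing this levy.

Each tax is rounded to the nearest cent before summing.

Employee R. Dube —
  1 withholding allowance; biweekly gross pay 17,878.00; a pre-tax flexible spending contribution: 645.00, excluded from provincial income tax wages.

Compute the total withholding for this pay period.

4,146.65

Provincial Income Tax: taxable = 17,878.00 − 645.00 − 1×338.00 = 16,895.00
  2,388.00 + 34.07% × (16,895.00 − 13,200.00) = 2,388.00 + 34.07% × 3,695.00 = 3,646.89
Unemployment Insurance: 2.9% × 17,233.00 = 499.76
Total: 3,646.89 + 499.76 = 4,146.65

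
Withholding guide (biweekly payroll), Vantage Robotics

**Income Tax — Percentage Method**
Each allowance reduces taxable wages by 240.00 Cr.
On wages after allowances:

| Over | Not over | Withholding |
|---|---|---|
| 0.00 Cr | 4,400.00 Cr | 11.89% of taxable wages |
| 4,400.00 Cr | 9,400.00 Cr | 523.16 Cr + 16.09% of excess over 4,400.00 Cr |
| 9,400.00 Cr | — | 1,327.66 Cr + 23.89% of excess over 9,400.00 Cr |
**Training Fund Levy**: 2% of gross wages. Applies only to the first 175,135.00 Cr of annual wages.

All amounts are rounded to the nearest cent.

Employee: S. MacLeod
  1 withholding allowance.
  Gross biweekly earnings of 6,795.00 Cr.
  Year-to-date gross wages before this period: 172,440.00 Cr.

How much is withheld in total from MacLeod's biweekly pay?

923.80 Cr

Income Tax: taxable = 6,795.00 Cr − 1×240.00 Cr = 6,555.00 Cr
  523.16 Cr + 16.09% × (6,555.00 Cr − 4,400.00 Cr) = 523.16 Cr + 16.09% × 2,155.00 Cr = 869.90 Cr
Training Fund Levy: cap 175,135.00 Cr − YTD 172,440.00 Cr = 2,695.00 Cr subject; 2% × 2,695.00 Cr = 53.90 Cr
Total: 869.90 Cr + 53.90 Cr = 923.80 Cr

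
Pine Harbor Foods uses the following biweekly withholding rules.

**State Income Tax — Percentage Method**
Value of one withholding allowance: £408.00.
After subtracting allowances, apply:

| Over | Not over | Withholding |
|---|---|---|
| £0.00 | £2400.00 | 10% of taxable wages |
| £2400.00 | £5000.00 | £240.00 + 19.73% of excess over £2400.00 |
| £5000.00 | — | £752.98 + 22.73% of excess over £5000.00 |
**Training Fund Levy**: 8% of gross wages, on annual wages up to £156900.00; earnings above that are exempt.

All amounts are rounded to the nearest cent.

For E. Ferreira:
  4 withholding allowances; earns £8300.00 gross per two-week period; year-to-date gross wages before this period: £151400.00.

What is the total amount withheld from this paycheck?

£1572.12

State Income Tax: taxable = £8300.00 − 4×£408.00 = £6668.00
  £752.98 + 22.73% × (£6668.00 − £5000.00) = £752.98 + 22.73% × £1668.00 = £1132.12
Training Fund Levy: cap £156900.00 − YTD £151400.00 = £5500.00 subject; 8% × £5500.00 = £440.00
Total: £1132.12 + £440.00 = £1572.12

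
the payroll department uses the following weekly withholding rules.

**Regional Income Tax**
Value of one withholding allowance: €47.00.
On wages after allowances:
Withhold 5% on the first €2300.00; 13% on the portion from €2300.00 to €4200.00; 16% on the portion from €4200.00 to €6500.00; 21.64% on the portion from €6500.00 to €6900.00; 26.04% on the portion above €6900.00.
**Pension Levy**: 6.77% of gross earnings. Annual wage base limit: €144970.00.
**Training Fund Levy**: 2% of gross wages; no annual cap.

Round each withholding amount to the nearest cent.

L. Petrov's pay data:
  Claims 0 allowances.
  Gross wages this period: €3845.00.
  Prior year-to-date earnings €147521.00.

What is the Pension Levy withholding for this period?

Pension Levy: YTD €147521.00 ≥ cap €144970.00 → €0.00

€0.00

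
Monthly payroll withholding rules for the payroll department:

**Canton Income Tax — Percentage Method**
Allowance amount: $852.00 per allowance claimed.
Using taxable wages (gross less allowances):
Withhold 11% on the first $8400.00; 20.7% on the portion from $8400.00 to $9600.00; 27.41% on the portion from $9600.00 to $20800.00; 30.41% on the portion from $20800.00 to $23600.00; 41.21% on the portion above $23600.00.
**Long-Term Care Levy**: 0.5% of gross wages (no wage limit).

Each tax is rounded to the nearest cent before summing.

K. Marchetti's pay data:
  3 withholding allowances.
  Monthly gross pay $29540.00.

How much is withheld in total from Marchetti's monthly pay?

Canton Income Tax: taxable = $29540.00 − 3×$852.00 = $26984.00
  $5093.80 + 41.21% × ($26984.00 − $23600.00) = $5093.80 + 41.21% × $3384.00 = $6488.35
Long-Term Care Levy: 0.5% × $29540.00 = $147.70
Total: $6488.35 + $147.70 = $6636.05

$6636.05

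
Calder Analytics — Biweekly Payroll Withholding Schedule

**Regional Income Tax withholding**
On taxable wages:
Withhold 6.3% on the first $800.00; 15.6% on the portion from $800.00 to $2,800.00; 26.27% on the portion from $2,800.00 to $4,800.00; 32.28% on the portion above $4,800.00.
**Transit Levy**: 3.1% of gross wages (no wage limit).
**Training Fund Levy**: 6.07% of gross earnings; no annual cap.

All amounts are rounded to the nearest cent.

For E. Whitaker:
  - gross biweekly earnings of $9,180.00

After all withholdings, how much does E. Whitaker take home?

$6,036.53

Regional Income Tax: taxable = $9,180.00
  $887.80 + 32.28% × ($9,180.00 − $4,800.00) = $887.80 + 32.28% × $4,380.00 = $2,301.66
Transit Levy: 3.1% × $9,180.00 = $284.58
Training Fund Levy: 6.07% × $9,180.00 = $557.23
Total withheld: $2,301.66 + $284.58 + $557.23 = $3,143.47
Net pay: $9,180.00 − $3,143.47 = $6,036.53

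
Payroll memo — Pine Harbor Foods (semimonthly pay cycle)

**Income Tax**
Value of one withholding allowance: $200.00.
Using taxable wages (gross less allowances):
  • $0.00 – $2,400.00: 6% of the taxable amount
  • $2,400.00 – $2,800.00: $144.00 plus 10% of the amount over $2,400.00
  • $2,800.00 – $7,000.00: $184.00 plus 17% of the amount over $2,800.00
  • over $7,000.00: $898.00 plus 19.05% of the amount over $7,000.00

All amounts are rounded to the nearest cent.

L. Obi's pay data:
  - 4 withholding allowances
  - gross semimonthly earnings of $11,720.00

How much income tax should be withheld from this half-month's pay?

Income Tax: taxable = $11,720.00 − 4×$200.00 = $10,920.00
  $898.00 + 19.05% × ($10,920.00 − $7,000.00) = $898.00 + 19.05% × $3,920.00 = $1,644.76

$1,644.76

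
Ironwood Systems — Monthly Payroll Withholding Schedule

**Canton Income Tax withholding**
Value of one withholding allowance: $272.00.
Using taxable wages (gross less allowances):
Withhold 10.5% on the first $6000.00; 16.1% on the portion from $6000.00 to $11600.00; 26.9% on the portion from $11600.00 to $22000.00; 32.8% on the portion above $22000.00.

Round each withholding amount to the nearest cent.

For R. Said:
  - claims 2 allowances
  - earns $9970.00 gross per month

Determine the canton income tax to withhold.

$1181.59

Canton Income Tax: taxable = $9970.00 − 2×$272.00 = $9426.00
  $630.00 + 16.1% × ($9426.00 − $6000.00) = $630.00 + 16.1% × $3426.00 = $1181.59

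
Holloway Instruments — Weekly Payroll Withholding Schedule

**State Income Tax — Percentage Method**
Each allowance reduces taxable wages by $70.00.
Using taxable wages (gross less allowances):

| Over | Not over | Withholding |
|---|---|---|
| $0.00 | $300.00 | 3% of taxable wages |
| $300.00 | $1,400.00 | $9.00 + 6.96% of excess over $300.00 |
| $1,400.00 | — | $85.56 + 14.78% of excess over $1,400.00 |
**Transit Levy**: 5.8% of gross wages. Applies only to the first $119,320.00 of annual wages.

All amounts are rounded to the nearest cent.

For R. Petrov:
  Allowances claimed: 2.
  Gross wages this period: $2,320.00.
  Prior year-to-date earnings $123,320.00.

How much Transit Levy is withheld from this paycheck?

Transit Levy: YTD $123,320.00 ≥ cap $119,320.00 → $0.00

$0.00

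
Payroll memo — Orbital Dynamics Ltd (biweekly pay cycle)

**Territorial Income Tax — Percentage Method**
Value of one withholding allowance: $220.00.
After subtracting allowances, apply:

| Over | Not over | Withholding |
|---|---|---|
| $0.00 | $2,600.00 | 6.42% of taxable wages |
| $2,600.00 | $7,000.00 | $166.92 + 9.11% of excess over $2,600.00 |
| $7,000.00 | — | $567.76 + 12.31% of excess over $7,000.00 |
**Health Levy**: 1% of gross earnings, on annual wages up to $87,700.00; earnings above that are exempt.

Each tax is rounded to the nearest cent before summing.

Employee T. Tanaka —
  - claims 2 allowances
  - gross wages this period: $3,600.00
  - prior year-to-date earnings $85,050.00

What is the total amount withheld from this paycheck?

$244.44

Territorial Income Tax: taxable = $3,600.00 − 2×$220.00 = $3,160.00
  $166.92 + 9.11% × ($3,160.00 − $2,600.00) = $166.92 + 9.11% × $560.00 = $217.94
Health Levy: cap $87,700.00 − YTD $85,050.00 = $2,650.00 subject; 1% × $2,650.00 = $26.50
Total: $217.94 + $26.50 = $244.44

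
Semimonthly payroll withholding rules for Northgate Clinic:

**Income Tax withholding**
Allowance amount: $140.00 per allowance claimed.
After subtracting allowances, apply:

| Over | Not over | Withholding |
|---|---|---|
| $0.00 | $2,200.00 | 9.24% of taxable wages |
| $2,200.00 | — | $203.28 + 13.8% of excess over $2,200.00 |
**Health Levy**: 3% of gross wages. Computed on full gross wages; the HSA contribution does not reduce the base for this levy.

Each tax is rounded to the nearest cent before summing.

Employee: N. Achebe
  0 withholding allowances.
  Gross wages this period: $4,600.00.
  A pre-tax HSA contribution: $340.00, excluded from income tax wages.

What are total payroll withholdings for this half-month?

Income Tax: taxable = $4,600.00 − $340.00 = $4,260.00
  $203.28 + 13.8% × ($4,260.00 − $2,200.00) = $203.28 + 13.8% × $2,060.00 = $487.56
Health Levy: 3% × $4,600.00 = $138.00
Total: $487.56 + $138.00 = $625.56

$625.56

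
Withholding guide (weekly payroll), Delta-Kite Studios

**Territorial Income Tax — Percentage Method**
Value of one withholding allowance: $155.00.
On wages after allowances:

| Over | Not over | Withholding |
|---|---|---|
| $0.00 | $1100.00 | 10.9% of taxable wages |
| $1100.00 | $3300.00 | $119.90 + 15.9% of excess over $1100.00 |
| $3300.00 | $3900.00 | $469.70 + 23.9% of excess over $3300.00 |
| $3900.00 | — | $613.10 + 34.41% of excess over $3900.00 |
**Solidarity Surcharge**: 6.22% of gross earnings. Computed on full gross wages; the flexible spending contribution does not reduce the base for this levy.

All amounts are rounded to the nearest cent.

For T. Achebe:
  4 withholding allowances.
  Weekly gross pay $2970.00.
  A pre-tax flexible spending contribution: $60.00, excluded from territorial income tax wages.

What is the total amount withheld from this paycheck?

Territorial Income Tax: taxable = $2970.00 − $60.00 − 4×$155.00 = $2290.00
  $119.90 + 15.9% × ($2290.00 − $1100.00) = $119.90 + 15.9% × $1190.00 = $309.11
Solidarity Surcharge: 6.22% × $2970.00 = $184.73
Total: $309.11 + $184.73 = $493.84

$493.84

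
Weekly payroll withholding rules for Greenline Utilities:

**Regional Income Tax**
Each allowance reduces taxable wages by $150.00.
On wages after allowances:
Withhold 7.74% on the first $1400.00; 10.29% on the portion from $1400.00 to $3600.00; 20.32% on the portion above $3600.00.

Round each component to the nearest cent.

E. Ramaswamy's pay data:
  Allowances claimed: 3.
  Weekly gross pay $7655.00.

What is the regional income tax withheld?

Regional Income Tax: taxable = $7655.00 − 3×$150.00 = $7205.00
  $334.74 + 20.32% × ($7205.00 − $3600.00) = $334.74 + 20.32% × $3605.00 = $1067.28

$1067.28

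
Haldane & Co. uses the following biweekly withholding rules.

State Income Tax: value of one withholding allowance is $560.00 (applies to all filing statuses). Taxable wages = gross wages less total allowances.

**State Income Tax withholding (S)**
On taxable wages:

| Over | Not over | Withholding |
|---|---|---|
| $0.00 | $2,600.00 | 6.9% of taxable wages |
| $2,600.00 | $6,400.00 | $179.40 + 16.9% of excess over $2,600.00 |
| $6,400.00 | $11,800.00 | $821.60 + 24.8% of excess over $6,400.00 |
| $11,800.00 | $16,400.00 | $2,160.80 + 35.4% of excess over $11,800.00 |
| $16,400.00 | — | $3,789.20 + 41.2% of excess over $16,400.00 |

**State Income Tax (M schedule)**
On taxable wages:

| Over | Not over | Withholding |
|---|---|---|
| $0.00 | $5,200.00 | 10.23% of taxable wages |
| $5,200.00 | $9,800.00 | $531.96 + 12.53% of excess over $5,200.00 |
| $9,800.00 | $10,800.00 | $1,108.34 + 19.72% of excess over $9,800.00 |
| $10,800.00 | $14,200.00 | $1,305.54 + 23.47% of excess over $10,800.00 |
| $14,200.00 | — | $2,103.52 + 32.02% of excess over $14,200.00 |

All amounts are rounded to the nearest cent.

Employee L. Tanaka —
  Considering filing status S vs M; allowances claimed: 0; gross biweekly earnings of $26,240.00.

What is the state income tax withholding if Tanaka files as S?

State Income Tax (S): taxable = $26,240.00
  $3,789.20 + 41.2% × ($26,240.00 − $16,400.00) = $3,789.20 + 41.2% × $9,840.00 = $7,843.28

$7,843.28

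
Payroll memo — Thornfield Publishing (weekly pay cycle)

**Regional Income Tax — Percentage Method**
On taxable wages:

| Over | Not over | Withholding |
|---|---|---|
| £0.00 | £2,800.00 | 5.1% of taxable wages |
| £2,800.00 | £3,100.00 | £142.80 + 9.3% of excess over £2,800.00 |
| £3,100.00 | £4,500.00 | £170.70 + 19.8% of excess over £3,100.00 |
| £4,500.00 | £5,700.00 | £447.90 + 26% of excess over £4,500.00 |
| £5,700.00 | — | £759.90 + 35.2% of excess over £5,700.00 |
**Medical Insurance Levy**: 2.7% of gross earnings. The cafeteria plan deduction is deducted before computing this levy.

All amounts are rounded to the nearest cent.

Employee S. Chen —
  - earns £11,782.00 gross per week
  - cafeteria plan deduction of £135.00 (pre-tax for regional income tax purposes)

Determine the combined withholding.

£3,167.71

Regional Income Tax: taxable = £11,782.00 − £135.00 = £11,647.00
  £759.90 + 35.2% × (£11,647.00 − £5,700.00) = £759.90 + 35.2% × £5,947.00 = £2,853.24
Medical Insurance Levy: 2.7% × £11,647.00 = £314.47
Total: £2,853.24 + £314.47 = £3,167.71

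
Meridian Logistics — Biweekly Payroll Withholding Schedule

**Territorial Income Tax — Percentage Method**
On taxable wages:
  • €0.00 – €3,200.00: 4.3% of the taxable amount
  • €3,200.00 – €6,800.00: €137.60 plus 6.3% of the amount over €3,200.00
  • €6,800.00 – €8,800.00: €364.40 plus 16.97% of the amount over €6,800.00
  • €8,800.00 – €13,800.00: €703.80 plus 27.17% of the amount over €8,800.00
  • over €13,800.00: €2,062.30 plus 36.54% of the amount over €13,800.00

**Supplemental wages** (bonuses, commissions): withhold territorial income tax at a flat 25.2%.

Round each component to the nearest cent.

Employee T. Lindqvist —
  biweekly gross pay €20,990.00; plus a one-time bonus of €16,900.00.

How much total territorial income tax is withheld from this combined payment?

Territorial Income Tax: taxable = €20,990.00
  €2,062.30 + 36.54% × (€20,990.00 − €13,800.00) = €2,062.30 + 36.54% × €7,190.00 = €4,689.53
Supplemental (25.2% flat on bonus): 25.2% × €16,900.00 = €4,258.80
Total territorial income tax: €4,689.53 + €4,258.80 = €8,948.33

€8,948.33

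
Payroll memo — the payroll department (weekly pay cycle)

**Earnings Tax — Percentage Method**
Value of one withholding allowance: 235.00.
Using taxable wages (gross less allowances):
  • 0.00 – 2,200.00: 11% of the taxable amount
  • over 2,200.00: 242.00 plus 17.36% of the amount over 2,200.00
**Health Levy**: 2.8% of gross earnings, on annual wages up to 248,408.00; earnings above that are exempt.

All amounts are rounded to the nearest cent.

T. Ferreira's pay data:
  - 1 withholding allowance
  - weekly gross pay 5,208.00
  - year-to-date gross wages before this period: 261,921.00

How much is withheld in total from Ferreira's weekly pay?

723.39

Earnings Tax: taxable = 5,208.00 − 1×235.00 = 4,973.00
  242.00 + 17.36% × (4,973.00 − 2,200.00) = 242.00 + 17.36% × 2,773.00 = 723.39
Health Levy: YTD 261,921.00 ≥ cap 248,408.00 → 0.00
Total: 723.39 + 0.00 = 723.39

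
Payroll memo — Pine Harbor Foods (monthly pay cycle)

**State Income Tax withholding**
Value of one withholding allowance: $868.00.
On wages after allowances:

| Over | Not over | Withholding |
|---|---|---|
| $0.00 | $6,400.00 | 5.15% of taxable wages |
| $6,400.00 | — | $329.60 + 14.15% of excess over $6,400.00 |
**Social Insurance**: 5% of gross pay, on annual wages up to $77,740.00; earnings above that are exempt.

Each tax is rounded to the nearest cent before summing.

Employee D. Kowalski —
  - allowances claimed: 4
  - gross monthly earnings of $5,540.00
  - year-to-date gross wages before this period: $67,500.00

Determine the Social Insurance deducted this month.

Social Insurance: 5% × $5,540.00 = $277.00

$277.00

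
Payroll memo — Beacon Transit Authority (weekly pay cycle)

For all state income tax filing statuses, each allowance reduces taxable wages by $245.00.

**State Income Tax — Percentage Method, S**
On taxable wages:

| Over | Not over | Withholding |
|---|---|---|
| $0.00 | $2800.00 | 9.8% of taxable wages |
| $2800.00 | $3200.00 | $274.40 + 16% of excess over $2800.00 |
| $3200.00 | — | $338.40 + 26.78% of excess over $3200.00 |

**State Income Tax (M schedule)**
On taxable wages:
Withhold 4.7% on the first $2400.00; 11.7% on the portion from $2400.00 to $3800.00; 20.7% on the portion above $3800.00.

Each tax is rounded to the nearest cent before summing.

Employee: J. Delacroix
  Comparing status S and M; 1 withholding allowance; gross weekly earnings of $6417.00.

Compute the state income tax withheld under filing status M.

$767.60

State Income Tax (M): taxable = $6417.00 − 1×$245.00 = $6172.00
  $276.60 + 20.7% × ($6172.00 − $3800.00) = $276.60 + 20.7% × $2372.00 = $767.60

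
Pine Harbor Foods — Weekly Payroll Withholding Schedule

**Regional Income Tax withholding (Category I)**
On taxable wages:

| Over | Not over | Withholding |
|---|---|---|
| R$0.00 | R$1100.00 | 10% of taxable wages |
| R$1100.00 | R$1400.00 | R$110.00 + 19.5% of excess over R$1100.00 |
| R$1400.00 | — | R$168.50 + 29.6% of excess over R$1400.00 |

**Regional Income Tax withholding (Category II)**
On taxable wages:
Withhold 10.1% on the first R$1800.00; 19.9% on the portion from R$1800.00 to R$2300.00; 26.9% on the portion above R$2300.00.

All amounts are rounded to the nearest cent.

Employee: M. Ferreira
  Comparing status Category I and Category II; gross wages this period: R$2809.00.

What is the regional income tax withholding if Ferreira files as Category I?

Regional Income Tax (Category I): taxable = R$2809.00
  R$168.50 + 29.6% × (R$2809.00 − R$1400.00) = R$168.50 + 29.6% × R$1409.00 = R$585.56

R$585.56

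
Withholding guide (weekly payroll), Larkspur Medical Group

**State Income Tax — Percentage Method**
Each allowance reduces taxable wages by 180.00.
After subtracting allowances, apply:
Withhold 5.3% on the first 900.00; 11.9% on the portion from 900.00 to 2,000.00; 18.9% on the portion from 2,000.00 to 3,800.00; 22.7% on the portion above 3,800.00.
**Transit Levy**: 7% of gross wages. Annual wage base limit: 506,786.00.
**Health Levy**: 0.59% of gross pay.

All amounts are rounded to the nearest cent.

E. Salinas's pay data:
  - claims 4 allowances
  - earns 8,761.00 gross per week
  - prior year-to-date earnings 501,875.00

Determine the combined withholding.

1,876.97

State Income Tax: taxable = 8,761.00 − 4×180.00 = 8,041.00
  518.80 + 22.7% × (8,041.00 − 3,800.00) = 518.80 + 22.7% × 4,241.00 = 1,481.51
Transit Levy: cap 506,786.00 − YTD 501,875.00 = 4,911.00 subject; 7% × 4,911.00 = 343.77
Health Levy: 0.59% × 8,761.00 = 51.69
Total: 1,481.51 + 343.77 + 51.69 = 1,876.97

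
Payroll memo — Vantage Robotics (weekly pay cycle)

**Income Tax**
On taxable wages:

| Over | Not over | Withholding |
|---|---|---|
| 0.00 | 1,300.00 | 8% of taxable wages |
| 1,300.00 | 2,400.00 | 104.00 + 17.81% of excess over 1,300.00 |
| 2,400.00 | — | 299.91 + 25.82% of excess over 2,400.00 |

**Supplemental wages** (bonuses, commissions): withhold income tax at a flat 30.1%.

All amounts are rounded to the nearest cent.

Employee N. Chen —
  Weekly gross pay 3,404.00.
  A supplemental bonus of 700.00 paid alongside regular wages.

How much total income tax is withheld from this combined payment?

Income Tax: taxable = 3,404.00
  299.91 + 25.82% × (3,404.00 − 2,400.00) = 299.91 + 25.82% × 1,004.00 = 559.14
Supplemental (30.1% flat on bonus): 30.1% × 700.00 = 210.70
Total income tax: 559.14 + 210.70 = 769.84

769.84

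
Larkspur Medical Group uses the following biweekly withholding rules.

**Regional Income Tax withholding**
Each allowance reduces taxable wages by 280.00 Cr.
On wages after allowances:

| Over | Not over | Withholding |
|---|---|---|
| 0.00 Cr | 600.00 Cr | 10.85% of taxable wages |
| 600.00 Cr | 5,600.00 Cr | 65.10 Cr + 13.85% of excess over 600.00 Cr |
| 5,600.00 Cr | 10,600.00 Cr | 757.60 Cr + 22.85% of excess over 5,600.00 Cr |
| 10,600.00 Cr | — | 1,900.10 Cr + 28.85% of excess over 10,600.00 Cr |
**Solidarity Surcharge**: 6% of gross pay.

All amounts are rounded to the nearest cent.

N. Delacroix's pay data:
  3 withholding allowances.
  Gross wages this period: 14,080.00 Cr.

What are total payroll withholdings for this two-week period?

Regional Income Tax: taxable = 14,080.00 Cr − 3×280.00 Cr = 13,240.00 Cr
  1,900.10 Cr + 28.85% × (13,240.00 Cr − 10,600.00 Cr) = 1,900.10 Cr + 28.85% × 2,640.00 Cr = 2,661.74 Cr
Solidarity Surcharge: 6% × 14,080.00 Cr = 844.80 Cr
Total: 2,661.74 Cr + 844.80 Cr = 3,506.54 Cr

3,506.54 Cr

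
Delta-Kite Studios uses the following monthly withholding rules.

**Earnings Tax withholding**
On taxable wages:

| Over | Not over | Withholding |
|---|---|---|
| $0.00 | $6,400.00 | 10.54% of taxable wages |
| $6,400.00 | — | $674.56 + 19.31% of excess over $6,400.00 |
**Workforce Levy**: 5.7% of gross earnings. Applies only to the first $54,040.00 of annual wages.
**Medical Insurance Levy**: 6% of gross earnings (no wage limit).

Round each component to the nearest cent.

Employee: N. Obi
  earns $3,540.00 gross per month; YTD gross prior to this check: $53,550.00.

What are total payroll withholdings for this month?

$613.45

Earnings Tax: taxable = $3,540.00
  10.54% × $3,540.00 = $373.12
Workforce Levy: cap $54,040.00 − YTD $53,550.00 = $490.00 subject; 5.7% × $490.00 = $27.93
Medical Insurance Levy: 6% × $3,540.00 = $212.40
Total: $373.12 + $27.93 + $212.40 = $613.45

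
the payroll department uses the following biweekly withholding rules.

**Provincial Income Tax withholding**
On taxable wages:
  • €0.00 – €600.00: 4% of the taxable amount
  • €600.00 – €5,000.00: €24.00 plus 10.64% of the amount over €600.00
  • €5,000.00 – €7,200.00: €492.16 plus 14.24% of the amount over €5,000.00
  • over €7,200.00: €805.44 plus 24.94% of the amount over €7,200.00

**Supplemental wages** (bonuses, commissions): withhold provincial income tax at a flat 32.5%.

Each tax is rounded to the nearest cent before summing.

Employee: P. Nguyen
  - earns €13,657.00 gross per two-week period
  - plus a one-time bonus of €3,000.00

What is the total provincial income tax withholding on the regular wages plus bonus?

Provincial Income Tax: taxable = €13,657.00
  €805.44 + 24.94% × (€13,657.00 − €7,200.00) = €805.44 + 24.94% × €6,457.00 = €2,415.82
Supplemental (32.5% flat on bonus): 32.5% × €3,000.00 = €975.00
Total provincial income tax: €2,415.82 + €975.00 = €3,390.82

€3,390.82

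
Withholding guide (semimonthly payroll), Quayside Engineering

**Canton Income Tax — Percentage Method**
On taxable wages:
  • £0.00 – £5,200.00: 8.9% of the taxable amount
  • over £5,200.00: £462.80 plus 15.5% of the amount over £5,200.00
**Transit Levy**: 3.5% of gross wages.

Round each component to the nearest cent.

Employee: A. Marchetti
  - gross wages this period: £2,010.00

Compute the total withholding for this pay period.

£249.24

Canton Income Tax: taxable = £2,010.00
  8.9% × £2,010.00 = £178.89
Transit Levy: 3.5% × £2,010.00 = £70.35
Total: £178.89 + £70.35 = £249.24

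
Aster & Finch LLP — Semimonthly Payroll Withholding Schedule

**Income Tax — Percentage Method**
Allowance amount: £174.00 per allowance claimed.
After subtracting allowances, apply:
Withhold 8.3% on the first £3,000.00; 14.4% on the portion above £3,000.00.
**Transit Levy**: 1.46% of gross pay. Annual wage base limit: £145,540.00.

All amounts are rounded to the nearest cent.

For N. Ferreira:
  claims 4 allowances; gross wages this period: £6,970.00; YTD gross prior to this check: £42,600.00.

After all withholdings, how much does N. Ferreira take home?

Income Tax: taxable = £6,970.00 − 4×£174.00 = £6,274.00
  £249.00 + 14.4% × (£6,274.00 − £3,000.00) = £249.00 + 14.4% × £3,274.00 = £720.46
Transit Levy: 1.46% × £6,970.00 = £101.76
Total withheld: £720.46 + £101.76 = £822.22
Net pay: £6,970.00 − £822.22 = £6,147.78

£6,147.78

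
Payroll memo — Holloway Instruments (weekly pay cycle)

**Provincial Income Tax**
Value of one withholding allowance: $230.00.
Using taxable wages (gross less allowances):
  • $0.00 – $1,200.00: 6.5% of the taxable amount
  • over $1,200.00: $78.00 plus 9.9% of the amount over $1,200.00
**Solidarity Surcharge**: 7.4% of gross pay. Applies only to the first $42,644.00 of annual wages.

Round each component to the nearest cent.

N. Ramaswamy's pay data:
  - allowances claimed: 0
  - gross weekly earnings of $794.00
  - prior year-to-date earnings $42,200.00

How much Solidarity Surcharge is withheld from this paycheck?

Solidarity Surcharge: cap $42,644.00 − YTD $42,200.00 = $444.00 subject; 7.4% × $444.00 = $32.86

$32.86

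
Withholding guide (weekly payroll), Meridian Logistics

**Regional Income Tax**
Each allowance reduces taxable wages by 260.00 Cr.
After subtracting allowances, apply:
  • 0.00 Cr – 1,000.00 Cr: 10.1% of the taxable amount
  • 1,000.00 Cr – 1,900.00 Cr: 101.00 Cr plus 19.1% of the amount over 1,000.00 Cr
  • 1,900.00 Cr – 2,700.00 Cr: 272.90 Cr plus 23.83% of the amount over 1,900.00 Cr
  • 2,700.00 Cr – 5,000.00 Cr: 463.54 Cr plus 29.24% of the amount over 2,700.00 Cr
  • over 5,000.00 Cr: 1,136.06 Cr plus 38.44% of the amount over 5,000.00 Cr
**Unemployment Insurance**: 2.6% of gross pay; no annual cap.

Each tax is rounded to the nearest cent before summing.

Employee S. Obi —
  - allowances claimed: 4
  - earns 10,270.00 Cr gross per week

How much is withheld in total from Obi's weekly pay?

Regional Income Tax: taxable = 10,270.00 Cr − 4×260.00 Cr = 9,230.00 Cr
  1,136.06 Cr + 38.44% × (9,230.00 Cr − 5,000.00 Cr) = 1,136.06 Cr + 38.44% × 4,230.00 Cr = 2,762.07 Cr
Unemployment Insurance: 2.6% × 10,270.00 Cr = 267.02 Cr
Total: 2,762.07 Cr + 267.02 Cr = 3,029.09 Cr

3,029.09 Cr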